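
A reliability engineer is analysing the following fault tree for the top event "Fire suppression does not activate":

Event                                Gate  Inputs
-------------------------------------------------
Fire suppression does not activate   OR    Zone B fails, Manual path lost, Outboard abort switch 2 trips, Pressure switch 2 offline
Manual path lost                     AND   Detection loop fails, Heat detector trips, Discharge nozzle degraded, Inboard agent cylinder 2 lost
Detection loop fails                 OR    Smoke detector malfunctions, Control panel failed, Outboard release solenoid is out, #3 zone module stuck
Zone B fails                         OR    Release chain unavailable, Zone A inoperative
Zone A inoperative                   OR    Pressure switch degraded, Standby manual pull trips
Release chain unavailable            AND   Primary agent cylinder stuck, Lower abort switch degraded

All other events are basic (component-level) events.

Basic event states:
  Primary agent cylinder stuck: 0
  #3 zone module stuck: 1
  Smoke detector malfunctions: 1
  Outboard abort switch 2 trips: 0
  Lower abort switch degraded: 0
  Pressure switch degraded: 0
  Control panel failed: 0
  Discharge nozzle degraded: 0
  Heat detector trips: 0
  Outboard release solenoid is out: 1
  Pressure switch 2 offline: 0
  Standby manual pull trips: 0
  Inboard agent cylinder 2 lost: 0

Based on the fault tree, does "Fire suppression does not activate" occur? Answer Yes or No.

No

Release chain unavailable [AND]: Primary agent cylinder stuck=not, Lower abort switch degraded=not → not all inputs occur → does not occur.
Zone A inoperative [OR]: Pressure switch degraded=not, Standby manual pull trips=not → no input occurs → does not occur.
Zone B fails [OR]: Release chain unavailable=not, Zone A inoperative=not → no input occurs → does not occur.
Detection loop fails [OR]: Smoke detector malfunctions=occurs, Control panel failed=not, Outboard release solenoid is out=occurs, #3 zone module stuck=occurs → at least one input occurs → occurs.
Manual path lost [AND]: Detection loop fails=occurs, Heat detector trips=not, Discharge nozzle degraded=not, Inboard agent cylinder 2 lost=not → not all inputs occur → does not occur.
Fire suppression does not activate [OR]: Zone B fails=not, Manual path lost=not, Outboard abort switch 2 trips=not, Pressure switch 2 offline=not → no input occurs → does not occur.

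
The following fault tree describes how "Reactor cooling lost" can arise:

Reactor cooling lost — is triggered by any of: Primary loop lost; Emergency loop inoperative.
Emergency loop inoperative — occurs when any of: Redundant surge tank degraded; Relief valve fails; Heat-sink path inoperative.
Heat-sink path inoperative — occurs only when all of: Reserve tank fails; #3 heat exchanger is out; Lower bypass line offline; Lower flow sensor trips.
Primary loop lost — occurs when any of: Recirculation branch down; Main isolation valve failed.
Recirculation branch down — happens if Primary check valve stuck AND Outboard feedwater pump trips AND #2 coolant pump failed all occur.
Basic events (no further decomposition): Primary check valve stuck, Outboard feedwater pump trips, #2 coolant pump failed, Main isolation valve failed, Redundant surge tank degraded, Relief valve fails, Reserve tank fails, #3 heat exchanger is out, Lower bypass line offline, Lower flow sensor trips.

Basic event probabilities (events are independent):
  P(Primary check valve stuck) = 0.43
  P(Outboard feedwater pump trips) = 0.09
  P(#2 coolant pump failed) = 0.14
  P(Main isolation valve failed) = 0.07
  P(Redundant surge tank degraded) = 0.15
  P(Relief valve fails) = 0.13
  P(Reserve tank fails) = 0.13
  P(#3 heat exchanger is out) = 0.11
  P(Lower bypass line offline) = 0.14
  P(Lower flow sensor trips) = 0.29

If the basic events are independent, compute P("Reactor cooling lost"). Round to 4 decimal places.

0.3164

P(Recirculation branch down) [AND] = 0.43 × 0.09 × 0.14 = 0.005418
P(Primary loop lost) [OR] = 1 − (1−0.005418) × (1−0.07) = 0.075039
P(Heat-sink path inoperative) [AND] = 0.13 × 0.11 × 0.14 × 0.29 = 0.000581
P(Emergency loop inoperative) [OR] = 1 − (1−0.15) × (1−0.13) × (1−0.000581) = 0.260930
P(Reactor cooling lost) [OR] = 1 − (1−0.075039) × (1−0.260930) = 0.316389
Rounded to 4 decimal places: P(Reactor cooling lost) ≈ 0.3164.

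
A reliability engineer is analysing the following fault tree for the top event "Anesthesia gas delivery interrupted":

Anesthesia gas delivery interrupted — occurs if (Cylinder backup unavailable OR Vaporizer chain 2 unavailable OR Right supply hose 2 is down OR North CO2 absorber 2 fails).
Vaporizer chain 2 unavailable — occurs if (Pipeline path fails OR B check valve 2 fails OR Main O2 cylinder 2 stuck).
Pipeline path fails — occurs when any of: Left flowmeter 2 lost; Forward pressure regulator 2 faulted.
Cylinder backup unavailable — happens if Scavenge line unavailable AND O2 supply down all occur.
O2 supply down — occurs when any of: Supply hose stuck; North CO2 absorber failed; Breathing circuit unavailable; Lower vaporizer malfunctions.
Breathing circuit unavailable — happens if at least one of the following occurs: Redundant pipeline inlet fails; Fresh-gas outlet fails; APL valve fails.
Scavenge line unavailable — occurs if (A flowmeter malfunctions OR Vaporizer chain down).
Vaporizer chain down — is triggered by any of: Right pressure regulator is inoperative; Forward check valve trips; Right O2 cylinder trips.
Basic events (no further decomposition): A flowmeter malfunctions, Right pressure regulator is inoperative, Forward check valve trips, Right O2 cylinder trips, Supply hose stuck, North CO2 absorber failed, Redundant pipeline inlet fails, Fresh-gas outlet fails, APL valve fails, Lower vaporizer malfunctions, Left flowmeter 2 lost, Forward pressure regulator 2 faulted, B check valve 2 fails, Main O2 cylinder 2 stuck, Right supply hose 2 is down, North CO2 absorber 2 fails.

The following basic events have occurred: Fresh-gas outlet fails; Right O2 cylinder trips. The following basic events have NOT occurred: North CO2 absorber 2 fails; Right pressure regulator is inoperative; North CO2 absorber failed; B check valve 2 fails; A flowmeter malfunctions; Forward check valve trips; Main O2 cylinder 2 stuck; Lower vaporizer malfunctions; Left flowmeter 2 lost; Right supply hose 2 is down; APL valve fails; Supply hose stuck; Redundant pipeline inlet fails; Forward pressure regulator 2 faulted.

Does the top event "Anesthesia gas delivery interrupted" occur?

Vaporizer chain down [OR]: Right pressure regulator is inoperative=not, Forward check valve trips=not, Right O2 cylinder trips=occurs → at least one input occurs → occurs.
Scavenge line unavailable [OR]: A flowmeter malfunctions=not, Vaporizer chain down=occurs → at least one input occurs → occurs.
Breathing circuit unavailable [OR]: Redundant pipeline inlet fails=not, Fresh-gas outlet fails=occurs, APL valve fails=not → at least one input occurs → occurs.
O2 supply down [OR]: Supply hose stuck=not, North CO2 absorber failed=not, Breathing circuit unavailable=occurs, Lower vaporizer malfunctions=not → at least one input occurs → occurs.
Cylinder backup unavailable [AND]: Scavenge line unavailable=occurs, O2 supply down=occurs → all inputs occur → occurs.
Pipeline path fails [OR]: Left flowmeter 2 lost=not, Forward pressure regulator 2 faulted=not → no input occurs → does not occur.
Vaporizer chain 2 unavailable [OR]: Pipeline path fails=not, B check valve 2 fails=not, Main O2 cylinder 2 stuck=not → no input occurs → does not occur.
Anesthesia gas delivery interrupted [OR]: Cylinder backup unavailable=occurs, Vaporizer chain 2 unavailable=not, Right supply hose 2 is down=not, North CO2 absorber 2 fails=not → at least one input occurs → occurs.

Yes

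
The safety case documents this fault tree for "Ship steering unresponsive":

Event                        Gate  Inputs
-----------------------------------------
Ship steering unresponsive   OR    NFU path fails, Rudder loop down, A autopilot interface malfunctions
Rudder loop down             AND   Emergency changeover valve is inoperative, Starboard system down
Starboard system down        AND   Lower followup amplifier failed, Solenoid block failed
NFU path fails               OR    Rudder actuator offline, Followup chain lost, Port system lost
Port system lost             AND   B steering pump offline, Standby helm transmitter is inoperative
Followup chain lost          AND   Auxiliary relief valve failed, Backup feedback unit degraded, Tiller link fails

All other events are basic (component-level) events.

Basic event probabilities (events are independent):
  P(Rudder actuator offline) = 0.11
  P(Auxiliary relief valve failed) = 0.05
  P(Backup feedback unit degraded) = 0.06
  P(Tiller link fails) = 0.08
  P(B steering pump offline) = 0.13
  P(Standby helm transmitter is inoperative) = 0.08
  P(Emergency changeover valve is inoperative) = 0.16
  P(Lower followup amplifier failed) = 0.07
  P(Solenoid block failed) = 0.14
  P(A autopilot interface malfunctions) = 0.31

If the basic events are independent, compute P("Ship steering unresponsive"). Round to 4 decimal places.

0.3934

P(Followup chain lost) [AND] = 0.05 × 0.06 × 0.08 = 0.000240
P(Port system lost) [AND] = 0.13 × 0.08 = 0.010400
P(NFU path fails) [OR] = 1 − (1−0.11) × (1−0.000240) × (1−0.010400) = 0.119467
P(Starboard system down) [AND] = 0.07 × 0.14 = 0.009800
P(Rudder loop down) [AND] = 0.16 × 0.009800 = 0.001568
P(Ship steering unresponsive) [OR] = 1 − (1−0.119467) × (1−0.001568) × (1−0.31) = 0.393385
Rounded to 4 decimal places: P(Ship steering unresponsive) ≈ 0.3934.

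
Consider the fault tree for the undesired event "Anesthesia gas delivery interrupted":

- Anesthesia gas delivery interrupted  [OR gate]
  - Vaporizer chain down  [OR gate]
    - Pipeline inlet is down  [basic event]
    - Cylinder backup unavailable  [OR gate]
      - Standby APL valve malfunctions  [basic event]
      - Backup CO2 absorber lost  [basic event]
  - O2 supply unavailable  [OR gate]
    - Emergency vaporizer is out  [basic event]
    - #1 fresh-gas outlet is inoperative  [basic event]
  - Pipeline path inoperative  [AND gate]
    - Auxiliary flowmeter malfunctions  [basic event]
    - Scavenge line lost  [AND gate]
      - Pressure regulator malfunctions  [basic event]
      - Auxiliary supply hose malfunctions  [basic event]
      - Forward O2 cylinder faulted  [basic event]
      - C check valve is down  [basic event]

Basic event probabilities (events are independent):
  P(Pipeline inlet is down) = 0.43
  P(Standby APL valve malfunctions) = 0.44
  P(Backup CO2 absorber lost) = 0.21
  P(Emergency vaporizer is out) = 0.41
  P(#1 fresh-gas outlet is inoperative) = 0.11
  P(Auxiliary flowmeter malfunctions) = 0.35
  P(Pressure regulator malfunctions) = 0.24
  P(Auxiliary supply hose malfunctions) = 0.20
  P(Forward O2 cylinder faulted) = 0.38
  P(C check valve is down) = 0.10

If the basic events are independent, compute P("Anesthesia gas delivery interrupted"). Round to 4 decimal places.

0.8677

P(Cylinder backup unavailable) [OR] = 1 − (1−0.44) × (1−0.21) = 0.557600
P(Vaporizer chain down) [OR] = 1 − (1−0.43) × (1−0.557600) = 0.747832
P(O2 supply unavailable) [OR] = 1 − (1−0.41) × (1−0.11) = 0.474900
P(Scavenge line lost) [AND] = 0.24 × 0.20 × 0.38 × 0.10 = 0.001824
P(Pipeline path inoperative) [AND] = 0.35 × 0.001824 = 0.000638
P(Anesthesia gas delivery interrupted) [OR] = 1 − (1−0.747832) × (1−0.474900) × (1−0.000638) = 0.867671
Rounded to 4 decimal places: P(Anesthesia gas delivery interrupted) ≈ 0.8677.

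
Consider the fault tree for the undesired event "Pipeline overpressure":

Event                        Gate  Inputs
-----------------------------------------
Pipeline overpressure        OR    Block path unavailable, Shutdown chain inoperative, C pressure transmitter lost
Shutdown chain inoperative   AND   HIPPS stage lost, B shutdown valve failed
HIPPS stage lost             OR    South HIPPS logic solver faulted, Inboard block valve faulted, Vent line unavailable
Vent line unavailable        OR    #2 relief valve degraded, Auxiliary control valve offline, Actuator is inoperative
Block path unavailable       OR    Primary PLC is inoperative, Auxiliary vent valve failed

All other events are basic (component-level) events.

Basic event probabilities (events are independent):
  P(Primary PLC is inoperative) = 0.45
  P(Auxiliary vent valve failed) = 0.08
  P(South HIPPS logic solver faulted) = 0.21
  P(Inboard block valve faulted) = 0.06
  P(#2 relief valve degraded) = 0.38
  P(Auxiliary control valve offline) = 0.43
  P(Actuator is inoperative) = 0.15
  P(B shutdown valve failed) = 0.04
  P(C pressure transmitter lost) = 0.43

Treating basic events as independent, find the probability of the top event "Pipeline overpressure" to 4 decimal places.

P(Block path unavailable) [OR] = 1 − (1−0.45) × (1−0.08) = 0.494000
P(Vent line unavailable) [OR] = 1 − (1−0.38) × (1−0.43) × (1−0.15) = 0.699610
P(HIPPS stage lost) [OR] = 1 − (1−0.21) × (1−0.06) × (1−0.699610) = 0.776930
P(Shutdown chain inoperative) [AND] = 0.776930 × 0.04 = 0.031077
P(Pipeline overpressure) [OR] = 1 − (1−0.494000) × (1−0.031077) × (1−0.43) = 0.720543
Rounded to 4 decimal places: P(Pipeline overpressure) ≈ 0.7205.

0.7205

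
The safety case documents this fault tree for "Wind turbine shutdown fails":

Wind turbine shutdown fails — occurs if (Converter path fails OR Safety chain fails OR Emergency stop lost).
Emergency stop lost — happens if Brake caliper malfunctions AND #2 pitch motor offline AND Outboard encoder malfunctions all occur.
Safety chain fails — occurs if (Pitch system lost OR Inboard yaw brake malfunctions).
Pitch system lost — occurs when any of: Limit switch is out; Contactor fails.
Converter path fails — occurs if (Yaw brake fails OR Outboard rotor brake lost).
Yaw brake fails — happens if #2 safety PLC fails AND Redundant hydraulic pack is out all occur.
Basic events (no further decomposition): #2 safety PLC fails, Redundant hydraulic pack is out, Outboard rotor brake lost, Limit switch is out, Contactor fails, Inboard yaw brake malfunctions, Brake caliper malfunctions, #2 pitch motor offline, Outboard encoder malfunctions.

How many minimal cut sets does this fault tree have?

6

Yaw brake fails [AND]: one cut set from each child combined → 1 × 1 = 1 cut set(s).
Converter path fails [OR]: union of children's cut sets → 2 cut set(s).
Pitch system lost [OR]: union of children's cut sets → 2 cut set(s).
Safety chain fails [OR]: union of children's cut sets → 3 cut set(s).
Emergency stop lost [AND]: one cut set from each child combined → 1 × 1 × 1 = 1 cut set(s).
Wind turbine shutdown fails [OR]: union of children's cut sets → 6 cut set(s).
Minimal cut sets: {#2 safety PLC fails, Redundant hydraulic pack is out}; {Outboard rotor brake lost}; {Limit switch is out}; {Contactor fails}; {Inboard yaw brake malfunctions}; {#2 pitch motor offline, Brake caliper malfunctions, Outboard encoder malfunctions}.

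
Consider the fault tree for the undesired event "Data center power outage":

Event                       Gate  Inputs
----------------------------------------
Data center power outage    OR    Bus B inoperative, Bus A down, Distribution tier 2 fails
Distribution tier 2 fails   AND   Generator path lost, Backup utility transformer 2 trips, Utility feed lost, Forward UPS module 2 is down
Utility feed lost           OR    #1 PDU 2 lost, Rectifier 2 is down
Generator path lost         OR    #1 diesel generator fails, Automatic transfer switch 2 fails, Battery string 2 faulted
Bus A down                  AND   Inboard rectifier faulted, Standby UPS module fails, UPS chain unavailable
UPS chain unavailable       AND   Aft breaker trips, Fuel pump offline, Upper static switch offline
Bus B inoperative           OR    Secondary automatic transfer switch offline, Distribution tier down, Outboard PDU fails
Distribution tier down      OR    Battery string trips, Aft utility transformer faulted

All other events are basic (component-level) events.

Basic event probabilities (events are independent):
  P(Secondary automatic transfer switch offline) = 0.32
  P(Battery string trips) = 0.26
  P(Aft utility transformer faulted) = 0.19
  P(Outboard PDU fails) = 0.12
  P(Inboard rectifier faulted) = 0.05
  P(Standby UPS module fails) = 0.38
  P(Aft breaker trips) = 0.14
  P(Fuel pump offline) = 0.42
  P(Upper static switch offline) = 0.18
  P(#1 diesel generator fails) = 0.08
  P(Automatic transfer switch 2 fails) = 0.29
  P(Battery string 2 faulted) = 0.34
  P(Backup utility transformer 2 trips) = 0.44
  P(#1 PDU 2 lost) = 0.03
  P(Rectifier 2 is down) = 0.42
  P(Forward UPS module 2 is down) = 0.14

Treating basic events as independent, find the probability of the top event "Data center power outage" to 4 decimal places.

P(Distribution tier down) [OR] = 1 − (1−0.26) × (1−0.19) = 0.400600
P(Bus B inoperative) [OR] = 1 − (1−0.32) × (1−0.400600) × (1−0.12) = 0.641319
P(UPS chain unavailable) [AND] = 0.14 × 0.42 × 0.18 = 0.010584
P(Bus A down) [AND] = 0.05 × 0.38 × 0.010584 = 0.000201
P(Generator path lost) [OR] = 1 − (1−0.08) × (1−0.29) × (1−0.34) = 0.568888
P(Utility feed lost) [OR] = 1 − (1−0.03) × (1−0.42) = 0.437400
P(Distribution tier 2 fails) [AND] = 0.568888 × 0.44 × 0.437400 × 0.14 = 0.015328
P(Data center power outage) [OR] = 1 − (1−0.641319) × (1−0.000201) × (1−0.015328) = 0.646888
Rounded to 4 decimal places: P(Data center power outage) ≈ 0.6469.

0.6469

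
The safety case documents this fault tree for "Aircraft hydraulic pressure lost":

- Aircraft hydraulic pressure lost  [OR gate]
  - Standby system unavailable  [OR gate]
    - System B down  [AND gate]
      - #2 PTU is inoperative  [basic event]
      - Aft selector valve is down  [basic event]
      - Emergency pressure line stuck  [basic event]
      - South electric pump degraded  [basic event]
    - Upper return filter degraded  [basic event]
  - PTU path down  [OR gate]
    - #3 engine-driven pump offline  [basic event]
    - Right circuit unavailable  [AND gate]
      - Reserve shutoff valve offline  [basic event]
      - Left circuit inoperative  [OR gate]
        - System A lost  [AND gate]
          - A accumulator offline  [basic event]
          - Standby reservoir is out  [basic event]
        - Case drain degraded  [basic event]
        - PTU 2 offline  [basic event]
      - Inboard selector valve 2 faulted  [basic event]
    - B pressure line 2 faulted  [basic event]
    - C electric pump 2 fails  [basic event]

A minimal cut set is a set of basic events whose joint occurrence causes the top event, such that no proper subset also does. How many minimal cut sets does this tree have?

System B down [AND]: one cut set from each child combined → 1 × 1 × 1 × 1 = 1 cut set(s).
Standby system unavailable [OR]: union of children's cut sets → 2 cut set(s).
System A lost [AND]: one cut set from each child combined → 1 × 1 = 1 cut set(s).
Left circuit inoperative [OR]: union of children's cut sets → 3 cut set(s).
Right circuit unavailable [AND]: one cut set from each child combined → 1 × 3 × 1 = 3 cut set(s).
PTU path down [OR]: union of children's cut sets → 6 cut set(s).
Aircraft hydraulic pressure lost [OR]: union of children's cut sets → 8 cut set(s).
Minimal cut sets: {#2 PTU is inoperative, Aft selector valve is down, Emergency pressure line stuck, South electric pump degraded}; {Upper return filter degraded}; {#3 engine-driven pump offline}; {A accumulator offline, Inboard selector valve 2 faulted, Reserve shutoff valve offline, Standby reservoir is out}; {Case drain degraded, Inboard selector valve 2 faulted, Reserve shutoff valve offline}; {Inboard selector valve 2 faulted, PTU 2 offline, Reserve shutoff valve offline}; {B pressure line 2 faulted}; {C electric pump 2 fails}.

8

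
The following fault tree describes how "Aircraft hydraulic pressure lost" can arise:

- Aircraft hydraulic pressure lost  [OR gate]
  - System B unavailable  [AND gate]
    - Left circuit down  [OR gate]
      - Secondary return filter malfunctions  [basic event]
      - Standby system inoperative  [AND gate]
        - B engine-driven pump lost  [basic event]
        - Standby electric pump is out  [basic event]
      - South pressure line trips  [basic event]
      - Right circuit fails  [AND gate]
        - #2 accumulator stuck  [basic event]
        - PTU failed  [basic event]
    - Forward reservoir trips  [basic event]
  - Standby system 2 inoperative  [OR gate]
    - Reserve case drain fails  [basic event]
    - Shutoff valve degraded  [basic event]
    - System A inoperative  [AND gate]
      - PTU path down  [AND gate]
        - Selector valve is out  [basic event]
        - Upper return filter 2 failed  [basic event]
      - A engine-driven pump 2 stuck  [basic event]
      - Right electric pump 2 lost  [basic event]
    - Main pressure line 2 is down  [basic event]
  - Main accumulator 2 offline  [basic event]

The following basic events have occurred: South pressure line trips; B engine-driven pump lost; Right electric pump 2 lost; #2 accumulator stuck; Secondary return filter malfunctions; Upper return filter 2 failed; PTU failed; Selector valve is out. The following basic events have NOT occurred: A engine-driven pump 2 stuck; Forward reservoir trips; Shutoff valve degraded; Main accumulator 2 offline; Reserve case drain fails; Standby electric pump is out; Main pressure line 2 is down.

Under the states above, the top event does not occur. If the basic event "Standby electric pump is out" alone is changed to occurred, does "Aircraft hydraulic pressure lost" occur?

No

Counterfactual: set "Standby electric pump is out" to occurred.
Standby system inoperative [AND]: B engine-driven pump lost=occurs, Standby electric pump is out=occurs → all inputs occur → occurs.
Right circuit fails [AND]: #2 accumulator stuck=occurs, PTU failed=occurs → all inputs occur → occurs.
Left circuit down [OR]: Secondary return filter malfunctions=occurs, Standby system inoperative=occurs, South pressure line trips=occurs, Right circuit fails=occurs → at least one input occurs → occurs.
System B unavailable [AND]: Left circuit down=occurs, Forward reservoir trips=not → not all inputs occur → does not occur.
PTU path down [AND]: Selector valve is out=occurs, Upper return filter 2 failed=occurs → all inputs occur → occurs.
System A inoperative [AND]: PTU path down=occurs, A engine-driven pump 2 stuck=not, Right electric pump 2 lost=occurs → not all inputs occur → does not occur.
Standby system 2 inoperative [OR]: Reserve case drain fails=not, Shutoff valve degraded=not, System A inoperative=not, Main pressure line 2 is down=not → no input occurs → does not occur.
Aircraft hydraulic pressure lost [OR]: System B unavailable=not, Standby system 2 inoperative=not, Main accumulator 2 offline=not → no input occurs → does not occur.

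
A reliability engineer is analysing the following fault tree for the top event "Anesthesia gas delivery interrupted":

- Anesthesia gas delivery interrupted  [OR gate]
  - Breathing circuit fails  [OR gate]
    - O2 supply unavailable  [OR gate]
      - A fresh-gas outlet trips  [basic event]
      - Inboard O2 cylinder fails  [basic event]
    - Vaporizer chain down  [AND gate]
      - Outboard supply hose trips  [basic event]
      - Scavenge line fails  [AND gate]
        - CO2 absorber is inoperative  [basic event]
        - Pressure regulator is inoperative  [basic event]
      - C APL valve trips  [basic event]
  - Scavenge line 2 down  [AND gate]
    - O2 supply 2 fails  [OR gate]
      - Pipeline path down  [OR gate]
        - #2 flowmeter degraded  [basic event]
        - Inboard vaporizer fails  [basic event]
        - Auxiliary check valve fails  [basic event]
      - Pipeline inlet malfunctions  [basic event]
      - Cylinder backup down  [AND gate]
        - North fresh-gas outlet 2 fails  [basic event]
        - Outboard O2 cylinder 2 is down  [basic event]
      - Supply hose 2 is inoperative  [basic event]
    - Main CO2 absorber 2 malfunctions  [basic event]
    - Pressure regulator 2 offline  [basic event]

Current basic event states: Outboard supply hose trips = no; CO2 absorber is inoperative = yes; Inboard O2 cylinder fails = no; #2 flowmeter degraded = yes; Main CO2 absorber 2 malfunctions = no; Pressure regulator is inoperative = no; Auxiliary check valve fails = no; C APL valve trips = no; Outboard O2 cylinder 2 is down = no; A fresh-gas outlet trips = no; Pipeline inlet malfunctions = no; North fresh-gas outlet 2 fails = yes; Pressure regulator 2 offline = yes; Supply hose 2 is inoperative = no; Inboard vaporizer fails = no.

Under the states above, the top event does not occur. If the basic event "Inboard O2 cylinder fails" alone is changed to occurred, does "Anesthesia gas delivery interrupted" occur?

Yes

Counterfactual: set "Inboard O2 cylinder fails" to occurred.
O2 supply unavailable [OR]: A fresh-gas outlet trips=not, Inboard O2 cylinder fails=occurs → at least one input occurs → occurs.
Scavenge line fails [AND]: CO2 absorber is inoperative=occurs, Pressure regulator is inoperative=not → not all inputs occur → does not occur.
Vaporizer chain down [AND]: Outboard supply hose trips=not, Scavenge line fails=not, C APL valve trips=not → not all inputs occur → does not occur.
Breathing circuit fails [OR]: O2 supply unavailable=occurs, Vaporizer chain down=not → at least one input occurs → occurs.
Pipeline path down [OR]: #2 flowmeter degraded=occurs, Inboard vaporizer fails=not, Auxiliary check valve fails=not → at least one input occurs → occurs.
Cylinder backup down [AND]: North fresh-gas outlet 2 fails=occurs, Outboard O2 cylinder 2 is down=not → not all inputs occur → does not occur.
O2 supply 2 fails [OR]: Pipeline path down=occurs, Pipeline inlet malfunctions=not, Cylinder backup down=not, Supply hose 2 is inoperative=not → at least one input occurs → occurs.
Scavenge line 2 down [AND]: O2 supply 2 fails=occurs, Main CO2 absorber 2 malfunctions=not, Pressure regulator 2 offline=occurs → not all inputs occur → does not occur.
Anesthesia gas delivery interrupted [OR]: Breathing circuit fails=occurs, Scavenge line 2 down=not → at least one input occurs → occurs.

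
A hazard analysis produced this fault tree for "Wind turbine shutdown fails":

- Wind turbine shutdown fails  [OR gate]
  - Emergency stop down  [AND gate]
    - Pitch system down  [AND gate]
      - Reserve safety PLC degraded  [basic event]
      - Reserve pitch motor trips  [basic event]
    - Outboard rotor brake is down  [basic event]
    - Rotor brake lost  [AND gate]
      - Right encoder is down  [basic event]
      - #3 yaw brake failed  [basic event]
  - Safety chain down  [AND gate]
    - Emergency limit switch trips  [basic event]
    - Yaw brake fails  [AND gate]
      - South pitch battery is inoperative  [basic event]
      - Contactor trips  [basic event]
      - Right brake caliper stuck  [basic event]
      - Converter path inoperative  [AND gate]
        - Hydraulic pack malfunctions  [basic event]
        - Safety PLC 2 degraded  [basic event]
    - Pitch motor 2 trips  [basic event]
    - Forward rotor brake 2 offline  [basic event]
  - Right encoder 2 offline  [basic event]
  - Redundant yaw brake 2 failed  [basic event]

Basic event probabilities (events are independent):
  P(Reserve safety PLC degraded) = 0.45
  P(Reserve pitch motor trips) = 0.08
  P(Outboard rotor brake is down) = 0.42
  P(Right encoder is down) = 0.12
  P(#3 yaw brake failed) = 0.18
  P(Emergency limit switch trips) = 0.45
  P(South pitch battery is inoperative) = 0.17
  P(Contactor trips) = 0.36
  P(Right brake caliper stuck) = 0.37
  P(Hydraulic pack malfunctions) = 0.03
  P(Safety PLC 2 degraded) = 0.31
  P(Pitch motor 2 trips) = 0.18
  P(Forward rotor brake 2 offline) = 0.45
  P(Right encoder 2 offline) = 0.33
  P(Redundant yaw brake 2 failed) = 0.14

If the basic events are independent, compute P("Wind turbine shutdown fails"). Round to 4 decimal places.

P(Pitch system down) [AND] = 0.45 × 0.08 = 0.036000
P(Rotor brake lost) [AND] = 0.12 × 0.18 = 0.021600
P(Emergency stop down) [AND] = 0.036000 × 0.42 × 0.021600 = 0.000327
P(Converter path inoperative) [AND] = 0.03 × 0.31 = 0.009300
P(Yaw brake fails) [AND] = 0.17 × 0.36 × 0.37 × 0.009300 = 0.000211
P(Safety chain down) [AND] = 0.45 × 0.000211 × 0.18 × 0.45 = 0.000008
P(Wind turbine shutdown fails) [OR] = 1 − (1−0.000327) × (1−0.000008) × (1−0.33) × (1−0.14) = 0.423993
Rounded to 4 decimal places: P(Wind turbine shutdown fails) ≈ 0.4240.

0.4240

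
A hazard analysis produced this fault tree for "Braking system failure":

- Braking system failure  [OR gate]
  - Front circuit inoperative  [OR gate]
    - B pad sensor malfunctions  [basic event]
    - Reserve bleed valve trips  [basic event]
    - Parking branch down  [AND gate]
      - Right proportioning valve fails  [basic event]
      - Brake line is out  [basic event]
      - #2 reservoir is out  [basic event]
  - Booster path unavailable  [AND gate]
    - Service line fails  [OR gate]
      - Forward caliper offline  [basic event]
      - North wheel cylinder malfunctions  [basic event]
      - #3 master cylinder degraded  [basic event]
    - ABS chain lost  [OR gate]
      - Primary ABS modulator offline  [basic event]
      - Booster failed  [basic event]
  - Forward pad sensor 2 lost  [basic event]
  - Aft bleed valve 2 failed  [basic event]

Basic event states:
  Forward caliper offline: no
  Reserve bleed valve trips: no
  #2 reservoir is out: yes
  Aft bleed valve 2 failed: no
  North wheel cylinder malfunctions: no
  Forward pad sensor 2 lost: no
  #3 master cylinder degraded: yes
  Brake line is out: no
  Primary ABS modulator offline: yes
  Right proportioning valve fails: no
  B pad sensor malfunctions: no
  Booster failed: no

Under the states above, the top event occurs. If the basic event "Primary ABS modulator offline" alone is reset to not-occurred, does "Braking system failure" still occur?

No

Counterfactual: set "Primary ABS modulator offline" to not occurred.
Parking branch down [AND]: Right proportioning valve fails=not, Brake line is out=not, #2 reservoir is out=occurs → not all inputs occur → does not occur.
Front circuit inoperative [OR]: B pad sensor malfunctions=not, Reserve bleed valve trips=not, Parking branch down=not → no input occurs → does not occur.
Service line fails [OR]: Forward caliper offline=not, North wheel cylinder malfunctions=not, #3 master cylinder degraded=occurs → at least one input occurs → occurs.
ABS chain lost [OR]: Primary ABS modulator offline=not, Booster failed=not → no input occurs → does not occur.
Booster path unavailable [AND]: Service line fails=occurs, ABS chain lost=not → not all inputs occur → does not occur.
Braking system failure [OR]: Front circuit inoperative=not, Booster path unavailable=not, Forward pad sensor 2 lost=not, Aft bleed valve 2 failed=not → no input occurs → does not occur.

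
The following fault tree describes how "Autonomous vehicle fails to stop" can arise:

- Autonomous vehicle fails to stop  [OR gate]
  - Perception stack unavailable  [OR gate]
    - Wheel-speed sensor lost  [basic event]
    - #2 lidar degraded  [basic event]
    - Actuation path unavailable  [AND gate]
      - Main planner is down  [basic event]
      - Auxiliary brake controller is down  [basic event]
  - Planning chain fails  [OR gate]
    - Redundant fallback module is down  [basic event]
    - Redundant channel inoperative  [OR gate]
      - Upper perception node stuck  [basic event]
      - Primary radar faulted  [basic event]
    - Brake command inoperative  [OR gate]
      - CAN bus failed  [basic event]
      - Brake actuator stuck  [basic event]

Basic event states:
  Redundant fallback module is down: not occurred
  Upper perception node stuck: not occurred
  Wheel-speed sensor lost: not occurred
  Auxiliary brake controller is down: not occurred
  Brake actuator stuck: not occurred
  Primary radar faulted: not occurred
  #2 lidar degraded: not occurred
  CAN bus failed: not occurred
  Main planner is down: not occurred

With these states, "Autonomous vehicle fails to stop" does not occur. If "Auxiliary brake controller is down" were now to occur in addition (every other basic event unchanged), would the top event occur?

Counterfactual: set "Auxiliary brake controller is down" to occurred.
Actuation path unavailable [AND]: Main planner is down=not, Auxiliary brake controller is down=occurs → not all inputs occur → does not occur.
Perception stack unavailable [OR]: Wheel-speed sensor lost=not, #2 lidar degraded=not, Actuation path unavailable=not → no input occurs → does not occur.
Redundant channel inoperative [OR]: Upper perception node stuck=not, Primary radar faulted=not → no input occurs → does not occur.
Brake command inoperative [OR]: CAN bus failed=not, Brake actuator stuck=not → no input occurs → does not occur.
Planning chain fails [OR]: Redundant fallback module is down=not, Redundant channel inoperative=not, Brake command inoperative=not → no input occurs → does not occur.
Autonomous vehicle fails to stop [OR]: Perception stack unavailable=not, Planning chain fails=not → no input occurs → does not occur.

No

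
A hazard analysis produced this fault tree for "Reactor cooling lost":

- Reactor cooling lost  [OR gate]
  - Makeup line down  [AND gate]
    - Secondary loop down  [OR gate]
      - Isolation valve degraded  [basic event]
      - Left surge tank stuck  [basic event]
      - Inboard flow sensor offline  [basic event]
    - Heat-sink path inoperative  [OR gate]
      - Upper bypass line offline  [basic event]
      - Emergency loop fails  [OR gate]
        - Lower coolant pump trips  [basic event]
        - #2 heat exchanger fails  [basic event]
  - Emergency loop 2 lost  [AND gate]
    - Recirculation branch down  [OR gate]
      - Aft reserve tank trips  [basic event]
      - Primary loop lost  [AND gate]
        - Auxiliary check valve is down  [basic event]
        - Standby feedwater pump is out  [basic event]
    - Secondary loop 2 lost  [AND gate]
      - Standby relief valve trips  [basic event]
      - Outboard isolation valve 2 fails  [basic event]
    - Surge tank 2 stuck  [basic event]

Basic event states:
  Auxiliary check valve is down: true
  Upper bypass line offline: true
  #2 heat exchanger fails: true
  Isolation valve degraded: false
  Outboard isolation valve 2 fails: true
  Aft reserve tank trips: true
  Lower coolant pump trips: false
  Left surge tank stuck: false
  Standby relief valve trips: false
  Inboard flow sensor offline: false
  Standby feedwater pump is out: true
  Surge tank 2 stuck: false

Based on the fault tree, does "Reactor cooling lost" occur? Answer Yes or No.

No

Secondary loop down [OR]: Isolation valve degraded=not, Left surge tank stuck=not, Inboard flow sensor offline=not → no input occurs → does not occur.
Emergency loop fails [OR]: Lower coolant pump trips=not, #2 heat exchanger fails=occurs → at least one input occurs → occurs.
Heat-sink path inoperative [OR]: Upper bypass line offline=occurs, Emergency loop fails=occurs → at least one input occurs → occurs.
Makeup line down [AND]: Secondary loop down=not, Heat-sink path inoperative=occurs → not all inputs occur → does not occur.
Primary loop lost [AND]: Auxiliary check valve is down=occurs, Standby feedwater pump is out=occurs → all inputs occur → occurs.
Recirculation branch down [OR]: Aft reserve tank trips=occurs, Primary loop lost=occurs → at least one input occurs → occurs.
Secondary loop 2 lost [AND]: Standby relief valve trips=not, Outboard isolation valve 2 fails=occurs → not all inputs occur → does not occur.
Emergency loop 2 lost [AND]: Recirculation branch down=occurs, Secondary loop 2 lost=not, Surge tank 2 stuck=not → not all inputs occur → does not occur.
Reactor cooling lost [OR]: Makeup line down=not, Emergency loop 2 lost=not → no input occurs → does not occur.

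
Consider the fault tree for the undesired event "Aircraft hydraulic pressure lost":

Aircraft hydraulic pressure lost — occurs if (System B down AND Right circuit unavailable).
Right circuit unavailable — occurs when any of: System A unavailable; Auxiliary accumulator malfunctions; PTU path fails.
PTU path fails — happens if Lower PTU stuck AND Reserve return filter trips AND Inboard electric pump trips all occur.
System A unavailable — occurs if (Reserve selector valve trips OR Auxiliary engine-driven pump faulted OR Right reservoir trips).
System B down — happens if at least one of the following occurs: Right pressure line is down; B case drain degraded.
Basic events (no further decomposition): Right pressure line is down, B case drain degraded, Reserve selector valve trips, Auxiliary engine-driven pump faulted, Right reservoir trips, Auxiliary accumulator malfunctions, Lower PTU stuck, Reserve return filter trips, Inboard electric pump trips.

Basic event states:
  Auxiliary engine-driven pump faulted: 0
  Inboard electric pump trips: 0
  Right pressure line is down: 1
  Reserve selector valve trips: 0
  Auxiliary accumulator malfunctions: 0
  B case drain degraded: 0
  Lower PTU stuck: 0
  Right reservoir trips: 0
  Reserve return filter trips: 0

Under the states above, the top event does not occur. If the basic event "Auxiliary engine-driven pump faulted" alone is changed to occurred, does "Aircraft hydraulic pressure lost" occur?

Counterfactual: set "Auxiliary engine-driven pump faulted" to occurred.
System B down [OR]: Right pressure line is down=occurs, B case drain degraded=not → at least one input occurs → occurs.
System A unavailable [OR]: Reserve selector valve trips=not, Auxiliary engine-driven pump faulted=occurs, Right reservoir trips=not → at least one input occurs → occurs.
PTU path fails [AND]: Lower PTU stuck=not, Reserve return filter trips=not, Inboard electric pump trips=not → not all inputs occur → does not occur.
Right circuit unavailable [OR]: System A unavailable=occurs, Auxiliary accumulator malfunctions=not, PTU path fails=not → at least one input occurs → occurs.
Aircraft hydraulic pressure lost [AND]: System B down=occurs, Right circuit unavailable=occurs → all inputs occur → occurs.

Yes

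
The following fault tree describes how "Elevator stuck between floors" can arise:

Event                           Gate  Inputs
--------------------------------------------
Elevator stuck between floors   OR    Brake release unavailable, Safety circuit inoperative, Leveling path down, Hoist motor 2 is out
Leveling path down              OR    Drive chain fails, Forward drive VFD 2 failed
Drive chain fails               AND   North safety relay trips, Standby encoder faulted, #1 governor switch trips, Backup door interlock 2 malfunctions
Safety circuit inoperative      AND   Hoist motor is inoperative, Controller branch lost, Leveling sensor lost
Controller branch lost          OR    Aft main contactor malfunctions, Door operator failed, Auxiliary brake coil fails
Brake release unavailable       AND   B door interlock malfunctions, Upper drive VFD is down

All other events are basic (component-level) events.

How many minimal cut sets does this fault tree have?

7

Brake release unavailable [AND]: one cut set from each child combined → 1 × 1 = 1 cut set(s).
Controller branch lost [OR]: union of children's cut sets → 3 cut set(s).
Safety circuit inoperative [AND]: one cut set from each child combined → 1 × 3 × 1 = 3 cut set(s).
Drive chain fails [AND]: one cut set from each child combined → 1 × 1 × 1 × 1 = 1 cut set(s).
Leveling path down [OR]: union of children's cut sets → 2 cut set(s).
Elevator stuck between floors [OR]: union of children's cut sets → 7 cut set(s).
Minimal cut sets: {B door interlock malfunctions, Upper drive VFD is down}; {Aft main contactor malfunctions, Hoist motor is inoperative, Leveling sensor lost}; {Door operator failed, Hoist motor is inoperative, Leveling sensor lost}; {Auxiliary brake coil fails, Hoist motor is inoperative, Leveling sensor lost}; {#1 governor switch trips, Backup door interlock 2 malfunctions, North safety relay trips, Standby encoder faulted}; {Forward drive VFD 2 failed}; {Hoist motor 2 is out}.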